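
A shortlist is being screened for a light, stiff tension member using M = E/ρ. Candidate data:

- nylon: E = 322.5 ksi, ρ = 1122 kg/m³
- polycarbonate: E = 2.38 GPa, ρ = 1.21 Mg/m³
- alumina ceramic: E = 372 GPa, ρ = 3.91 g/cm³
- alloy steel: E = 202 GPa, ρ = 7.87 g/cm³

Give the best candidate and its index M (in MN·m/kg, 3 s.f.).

In SI units:
  nylon: E = 2.224 GPa, ρ = 1122 kg/m³
  polycarbonate: E = 2.380 GPa, ρ = 1210 kg/m³
  alumina ceramic: E = 372.0 GPa, ρ = 3910 kg/m³
  alloy steel: E = 202.0 GPa, ρ = 7870 kg/m³
  alumina ceramic: M = 95.1 MN·m/kg
  alloy steel: M = 25.7 MN·m/kg
  nylon: M = 1.98 MN·m/kg
  polycarbonate: M = 1.97 MN·m/kg
Highest index: alumina ceramic.

alumina ceramic, M = 95.1 MN·m/kg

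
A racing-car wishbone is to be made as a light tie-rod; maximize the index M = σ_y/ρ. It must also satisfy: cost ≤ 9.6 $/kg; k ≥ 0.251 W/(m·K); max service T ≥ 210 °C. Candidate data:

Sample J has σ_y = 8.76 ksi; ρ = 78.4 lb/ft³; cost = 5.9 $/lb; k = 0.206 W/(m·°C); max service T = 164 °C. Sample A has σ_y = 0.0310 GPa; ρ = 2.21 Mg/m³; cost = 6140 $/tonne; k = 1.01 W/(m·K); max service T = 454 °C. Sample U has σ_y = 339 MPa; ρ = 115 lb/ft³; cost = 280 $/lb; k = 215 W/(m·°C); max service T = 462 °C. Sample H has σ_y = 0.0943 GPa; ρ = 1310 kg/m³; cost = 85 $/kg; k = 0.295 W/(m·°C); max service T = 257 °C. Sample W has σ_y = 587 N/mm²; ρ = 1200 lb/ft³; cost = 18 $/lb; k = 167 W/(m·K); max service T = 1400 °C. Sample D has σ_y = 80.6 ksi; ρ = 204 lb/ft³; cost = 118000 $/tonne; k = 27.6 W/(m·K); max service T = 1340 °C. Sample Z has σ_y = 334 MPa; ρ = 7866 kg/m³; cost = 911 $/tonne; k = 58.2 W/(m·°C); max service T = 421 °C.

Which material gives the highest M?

Screen on constraints: cost ≤ 9.6 $/kg; k ≥ 0.251 W/(m·K); max service T ≥ 210 °C. Survivors: sample A, sample Z.
Normalizing units and computing the index:
  sample A: σ_y = 31.00 MPa, ρ = 2210 kg/m³
  sample Z: σ_y = 334.0 MPa, ρ = 7866 kg/m³
  sample Z: M = 42.5 kN·m/kg
  sample A: M = 14.0 kN·m/kg
Sample Z has the largest M.

sample Z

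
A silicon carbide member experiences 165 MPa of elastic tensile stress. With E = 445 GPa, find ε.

3.71×10⁻⁴

ε = σ/E = 165 / 445000 = 3.71×10⁻⁴.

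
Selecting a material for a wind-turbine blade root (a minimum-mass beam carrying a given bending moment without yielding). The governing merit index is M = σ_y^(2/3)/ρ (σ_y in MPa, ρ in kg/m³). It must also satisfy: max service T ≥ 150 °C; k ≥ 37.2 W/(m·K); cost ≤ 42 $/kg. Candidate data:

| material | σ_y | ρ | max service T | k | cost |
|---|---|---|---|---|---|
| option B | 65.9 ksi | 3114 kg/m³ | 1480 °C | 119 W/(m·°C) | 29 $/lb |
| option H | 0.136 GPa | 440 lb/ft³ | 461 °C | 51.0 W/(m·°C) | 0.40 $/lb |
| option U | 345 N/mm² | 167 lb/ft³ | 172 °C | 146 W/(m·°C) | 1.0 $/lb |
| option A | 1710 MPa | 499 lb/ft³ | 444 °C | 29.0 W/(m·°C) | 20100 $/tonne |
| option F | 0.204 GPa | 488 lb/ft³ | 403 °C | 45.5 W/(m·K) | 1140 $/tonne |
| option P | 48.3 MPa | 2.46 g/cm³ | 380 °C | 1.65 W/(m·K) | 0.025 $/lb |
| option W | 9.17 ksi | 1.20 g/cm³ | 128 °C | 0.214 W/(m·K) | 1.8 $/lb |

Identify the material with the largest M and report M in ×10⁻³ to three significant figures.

Screen on constraints: max service T ≥ 150 °C; k ≥ 37.2 W/(m·K); cost ≤ 42 $/kg. Survivors: option H, option U, option F.
Putting every candidate on a common basis:
  option H: σ_y = 136.0 MPa, ρ = 7048 kg/m³
  option U: σ_y = 345.0 MPa, ρ = 2675 kg/m³
  option F: σ_y = 204.0 MPa, ρ = 7817 kg/m³
  option U: M = 18.4×10⁻³
  option F: M = 4.43×10⁻³
  option H: M = 3.75×10⁻³
Highest index: option U.

option U, M = 18.4×10⁻³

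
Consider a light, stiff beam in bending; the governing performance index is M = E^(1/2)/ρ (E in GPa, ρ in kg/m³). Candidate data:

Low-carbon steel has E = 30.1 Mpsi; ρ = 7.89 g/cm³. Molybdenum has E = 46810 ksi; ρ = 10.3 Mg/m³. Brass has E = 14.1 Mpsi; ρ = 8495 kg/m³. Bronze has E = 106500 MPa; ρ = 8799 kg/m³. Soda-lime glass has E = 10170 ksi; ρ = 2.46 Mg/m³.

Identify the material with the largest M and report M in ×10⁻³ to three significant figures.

In SI units:
  low-carbon steel: E = 207.5 GPa, ρ = 7890 kg/m³
  molybdenum: E = 322.7 GPa, ρ = 10300 kg/m³
  brass: E = 97.22 GPa, ρ = 8495 kg/m³
  bronze: E = 106.5 GPa, ρ = 8799 kg/m³
  soda-lime glass: E = 70.12 GPa, ρ = 2460 kg/m³
  soda-lime glass: M = 3.40×10⁻³
  low-carbon steel: M = 1.83×10⁻³
  molybdenum: M = 1.74×10⁻³
  bronze: M = 1.17×10⁻³
  brass: M = 1.16×10⁻³
Soda-lime glass has the largest M.

soda-lime glass, M = 3.40×10⁻³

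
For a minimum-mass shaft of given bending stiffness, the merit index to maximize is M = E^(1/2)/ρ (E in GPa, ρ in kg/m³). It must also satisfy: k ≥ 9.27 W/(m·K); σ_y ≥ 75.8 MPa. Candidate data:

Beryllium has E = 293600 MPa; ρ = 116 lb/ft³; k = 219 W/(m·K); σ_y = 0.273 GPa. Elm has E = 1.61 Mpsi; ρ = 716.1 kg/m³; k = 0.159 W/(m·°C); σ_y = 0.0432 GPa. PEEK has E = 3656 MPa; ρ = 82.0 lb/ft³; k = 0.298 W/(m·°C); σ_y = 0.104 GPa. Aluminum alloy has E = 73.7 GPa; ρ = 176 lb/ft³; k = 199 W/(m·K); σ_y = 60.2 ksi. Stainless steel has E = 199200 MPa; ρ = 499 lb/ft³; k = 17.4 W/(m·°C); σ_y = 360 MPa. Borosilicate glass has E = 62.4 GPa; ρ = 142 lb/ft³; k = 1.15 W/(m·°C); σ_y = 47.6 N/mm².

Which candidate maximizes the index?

beryllium

Screen on constraints: k ≥ 9.27 W/(m·K); σ_y ≥ 75.8 MPa. Survivors: beryllium, aluminum alloy, stainless steel.
Convert each candidate to consistent units, then evaluate M:
  beryllium: E = 293.6 GPa, ρ = 1858 kg/m³
  aluminum alloy: E = 73.70 GPa, ρ = 2819 kg/m³
  stainless steel: E = 199.2 GPa, ρ = 7993 kg/m³
  beryllium: M = 9.22×10⁻³
  aluminum alloy: M = 3.05×10⁻³
  stainless steel: M = 1.77×10⁻³
Beryllium has the largest M.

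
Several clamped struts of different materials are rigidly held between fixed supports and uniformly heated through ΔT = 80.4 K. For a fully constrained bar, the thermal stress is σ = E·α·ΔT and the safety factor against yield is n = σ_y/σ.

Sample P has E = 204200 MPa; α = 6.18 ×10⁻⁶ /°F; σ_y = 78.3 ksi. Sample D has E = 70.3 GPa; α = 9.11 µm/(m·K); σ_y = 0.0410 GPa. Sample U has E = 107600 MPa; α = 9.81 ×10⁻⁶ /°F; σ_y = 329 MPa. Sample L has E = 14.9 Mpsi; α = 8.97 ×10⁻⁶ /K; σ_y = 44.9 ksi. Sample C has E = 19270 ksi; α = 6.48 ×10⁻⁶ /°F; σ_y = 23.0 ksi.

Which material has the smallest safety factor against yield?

sample D

Converting E to GPa, α to ×10⁻⁶/K, σ_y to MPa, then σ and n for each:
  sample P: E = 204.2, α = 11.1, σ_y = 539.9 → σ = 183 MPa, n = 2.96
  sample D: E = 70.30, α = 9.11, σ_y = 41.00 → σ = 51.5 MPa, n = 0.796
  sample U: E = 107.6, α = 17.7, σ_y = 329.0 → σ = 153 MPa, n = 2.15
  sample L: E = 102.7, α = 8.97, σ_y = 309.6 → σ = 74.1 MPa, n = 4.18
  sample C: E = 132.9, α = 11.7, σ_y = 158.6 → σ = 125 MPa, n = 1.27
The minimum is sample D at n = 0.796.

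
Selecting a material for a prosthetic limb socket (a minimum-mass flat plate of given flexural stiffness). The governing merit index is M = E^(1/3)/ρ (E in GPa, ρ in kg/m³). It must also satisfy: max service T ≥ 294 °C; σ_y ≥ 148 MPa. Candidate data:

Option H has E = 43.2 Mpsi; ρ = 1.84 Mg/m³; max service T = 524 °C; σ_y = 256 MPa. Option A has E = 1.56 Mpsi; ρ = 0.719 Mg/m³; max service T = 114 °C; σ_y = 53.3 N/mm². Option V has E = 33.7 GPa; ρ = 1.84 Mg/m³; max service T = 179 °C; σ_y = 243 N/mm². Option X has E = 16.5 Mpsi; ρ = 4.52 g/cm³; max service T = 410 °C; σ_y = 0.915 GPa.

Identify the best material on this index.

Screen on constraints: max service T ≥ 294 °C; σ_y ≥ 148 MPa. Survivors: option H, option X.
Putting every candidate on a common basis:
  option H: E = 297.9 GPa, ρ = 1840 kg/m³
  option X: E = 113.8 GPa, ρ = 4520 kg/m³
  option H: M = 3.63×10⁻³
  option X: M = 1.07×10⁻³
Option H has the largest M.

option H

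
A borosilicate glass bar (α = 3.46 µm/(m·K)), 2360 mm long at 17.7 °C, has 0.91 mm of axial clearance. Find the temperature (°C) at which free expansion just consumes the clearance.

129 °C

α·L₀·ΔT = 0.91 mm ⇒ ΔT = 0.91 / (3.46×10⁻⁶ × 2360.0) = 111.4 K.
T = 17.7 + 111.4 = 129.1 °C.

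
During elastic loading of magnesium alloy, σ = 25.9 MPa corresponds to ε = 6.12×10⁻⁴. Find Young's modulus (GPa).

E = σ/ε = 25.9 MPa / 6.12×10⁻⁴ = 42320 MPa = 42.3 GPa.

42.3 GPa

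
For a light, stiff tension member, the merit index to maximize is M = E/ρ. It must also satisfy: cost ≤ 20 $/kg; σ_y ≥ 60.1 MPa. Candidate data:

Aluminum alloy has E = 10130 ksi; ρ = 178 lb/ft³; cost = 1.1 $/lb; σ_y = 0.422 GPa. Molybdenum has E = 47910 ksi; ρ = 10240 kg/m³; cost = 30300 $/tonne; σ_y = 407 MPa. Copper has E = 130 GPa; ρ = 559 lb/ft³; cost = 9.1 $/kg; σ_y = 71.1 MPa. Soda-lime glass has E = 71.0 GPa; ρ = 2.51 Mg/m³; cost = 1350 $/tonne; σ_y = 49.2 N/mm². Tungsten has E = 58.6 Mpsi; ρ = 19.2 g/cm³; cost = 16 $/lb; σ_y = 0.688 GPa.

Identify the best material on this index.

Screen on constraints: cost ≤ 20 $/kg; σ_y ≥ 60.1 MPa. Survivors: aluminum alloy, copper.
In SI units:
  aluminum alloy: E = 69.84 GPa, ρ = 2851 kg/m³
  copper: E = 130.0 GPa, ρ = 8954 kg/m³
  aluminum alloy: M = 24.5 MN·m/kg
  copper: M = 14.5 MN·m/kg
Highest index: aluminum alloy.

aluminum alloy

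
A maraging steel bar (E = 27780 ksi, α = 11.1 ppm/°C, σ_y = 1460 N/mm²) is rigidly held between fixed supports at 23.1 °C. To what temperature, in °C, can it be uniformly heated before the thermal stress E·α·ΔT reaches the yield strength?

E = 27780 ksi = 191.5 GPa.
σ_y = 1460 N/mm² = 1460 MPa.
E·α·ΔT = 1460 MPa ⇒ ΔT = 1460 / (191.5×10³ × 11.1×10⁻⁶) = 686.7 K.
T = 23.1 + 686.7 = 709.8 °C.

710 °C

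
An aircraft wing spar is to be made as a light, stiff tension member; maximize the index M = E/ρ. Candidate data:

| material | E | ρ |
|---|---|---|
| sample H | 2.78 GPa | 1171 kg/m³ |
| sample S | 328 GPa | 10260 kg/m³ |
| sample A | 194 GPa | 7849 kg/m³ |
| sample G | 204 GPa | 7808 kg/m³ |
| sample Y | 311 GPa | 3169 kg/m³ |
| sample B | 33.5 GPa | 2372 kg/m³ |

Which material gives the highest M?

Computing M directly (units already consistent):
  sample Y: M = 98.1 MN·m/kg
  sample S: M = 32.0 MN·m/kg
  sample G: M = 26.1 MN·m/kg
  sample A: M = 24.7 MN·m/kg
  sample B: M = 14.1 MN·m/kg
  sample H: M = 2.37 MN·m/kg
Sample Y ranks first.

sample Y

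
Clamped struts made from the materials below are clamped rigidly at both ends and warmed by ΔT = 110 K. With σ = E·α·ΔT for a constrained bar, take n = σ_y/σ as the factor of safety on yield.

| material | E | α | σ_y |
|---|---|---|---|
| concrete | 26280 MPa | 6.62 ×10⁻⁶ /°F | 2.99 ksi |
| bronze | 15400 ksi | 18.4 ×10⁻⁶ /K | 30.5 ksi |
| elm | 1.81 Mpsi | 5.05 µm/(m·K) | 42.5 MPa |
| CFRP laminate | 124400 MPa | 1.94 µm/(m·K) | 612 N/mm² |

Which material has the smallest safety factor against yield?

concrete

Per material, after unit conversion:
  concrete: E = 26.28, α = 11.9, σ_y = 20.62 → σ = 34.4 MPa, n = 0.598
  bronze: E = 106.2, α = 18.4, σ_y = 210.3 → σ = 215 MPa, n = 0.979
  elm: E = 12.48, α = 5.05, σ_y = 42.50 → σ = 6.93 MPa, n = 6.13
  CFRP laminate: E = 124.4, α = 1.94, σ_y = 612.0 → σ = 26.5 MPa, n = 23.1
Smallest n: concrete with n = 0.598.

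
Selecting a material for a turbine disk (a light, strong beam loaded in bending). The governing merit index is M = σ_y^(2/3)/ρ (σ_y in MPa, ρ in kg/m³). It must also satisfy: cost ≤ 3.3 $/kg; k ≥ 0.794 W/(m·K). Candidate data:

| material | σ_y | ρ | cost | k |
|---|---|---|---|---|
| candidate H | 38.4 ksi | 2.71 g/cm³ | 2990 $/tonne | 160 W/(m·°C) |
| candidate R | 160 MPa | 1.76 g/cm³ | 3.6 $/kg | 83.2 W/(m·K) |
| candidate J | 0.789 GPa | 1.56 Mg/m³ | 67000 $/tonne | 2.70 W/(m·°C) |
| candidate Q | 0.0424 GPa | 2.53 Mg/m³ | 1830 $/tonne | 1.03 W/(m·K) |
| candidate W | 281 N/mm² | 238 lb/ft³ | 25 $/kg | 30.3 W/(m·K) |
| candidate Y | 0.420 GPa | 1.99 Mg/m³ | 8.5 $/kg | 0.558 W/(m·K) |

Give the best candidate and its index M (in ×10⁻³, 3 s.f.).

candidate H, M = 15.2×10⁻³

Screen on constraints: cost ≤ 3.3 $/kg; k ≥ 0.794 W/(m·K). Survivors: candidate H, candidate Q.
In SI units:
  candidate H: σ_y = 264.8 MPa, ρ = 2710 kg/m³
  candidate Q: σ_y = 42.40 MPa, ρ = 2530 kg/m³
  candidate H: M = 15.2×10⁻³
  candidate Q: M = 4.81×10⁻³
Highest index: candidate H.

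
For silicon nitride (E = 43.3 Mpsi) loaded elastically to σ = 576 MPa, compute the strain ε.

E = 43.3 Mpsi = 298.5 GPa = 298500 MPa.
ε = σ/E = 576 / 298500 = 1.93×10⁻³.

1.93×10⁻³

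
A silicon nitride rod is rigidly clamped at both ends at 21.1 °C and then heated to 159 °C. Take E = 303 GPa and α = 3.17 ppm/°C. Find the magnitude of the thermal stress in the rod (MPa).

132 MPa

ΔT = 137.9 K. Constrained thermal stress σ = E·α·ΔT = 303.0×10³ MPa × 3.17×10⁻⁶ × 137.9 = 132 MPa (compressive).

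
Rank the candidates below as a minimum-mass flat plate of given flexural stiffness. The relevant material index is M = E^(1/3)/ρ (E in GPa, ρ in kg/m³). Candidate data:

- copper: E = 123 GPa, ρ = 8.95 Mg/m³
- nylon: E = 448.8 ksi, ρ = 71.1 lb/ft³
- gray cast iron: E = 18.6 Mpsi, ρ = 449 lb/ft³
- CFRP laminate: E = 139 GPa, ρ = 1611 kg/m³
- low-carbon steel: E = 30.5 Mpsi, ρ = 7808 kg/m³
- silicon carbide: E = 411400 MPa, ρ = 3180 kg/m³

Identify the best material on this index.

Normalizing units and computing the index:
  copper: E = 123.0 GPa, ρ = 8950 kg/m³
  nylon: E = 3.094 GPa, ρ = 1139 kg/m³
  gray cast iron: E = 128.2 GPa, ρ = 7192 kg/m³
  CFRP laminate: E = 139.0 GPa, ρ = 1611 kg/m³
  low-carbon steel: E = 210.3 GPa, ρ = 7808 kg/m³
  silicon carbide: E = 411.4 GPa, ρ = 3180 kg/m³
  CFRP laminate: M = 3.22×10⁻³
  silicon carbide: M = 2.34×10⁻³
  nylon: M = 1.28×10⁻³
  low-carbon steel: M = 0.762×10⁻³
  gray cast iron: M = 0.701×10⁻³
  copper: M = 0.556×10⁻³
CFRP laminate has the largest M.

CFRP laminate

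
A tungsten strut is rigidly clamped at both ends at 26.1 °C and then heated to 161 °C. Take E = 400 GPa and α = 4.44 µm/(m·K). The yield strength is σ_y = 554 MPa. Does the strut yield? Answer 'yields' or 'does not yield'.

ΔT = 134.9 K. Constrained thermal stress σ = E·α·ΔT = 400.0×10³ MPa × 4.44×10⁻⁶ × 134.9 = 240 MPa (compressive).
Compare to σ_y = 554 MPa: σ < σ_y, so it does not yield.

does not yield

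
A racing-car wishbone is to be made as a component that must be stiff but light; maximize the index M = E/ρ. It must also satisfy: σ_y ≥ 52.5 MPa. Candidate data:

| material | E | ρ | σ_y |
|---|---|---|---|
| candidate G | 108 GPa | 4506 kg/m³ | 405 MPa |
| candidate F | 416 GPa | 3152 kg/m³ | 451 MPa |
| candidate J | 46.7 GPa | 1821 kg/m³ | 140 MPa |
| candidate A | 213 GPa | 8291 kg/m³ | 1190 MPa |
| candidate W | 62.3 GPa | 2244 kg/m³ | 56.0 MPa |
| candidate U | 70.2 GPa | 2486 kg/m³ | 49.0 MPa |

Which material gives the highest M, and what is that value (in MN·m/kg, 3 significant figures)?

candidate F, M = 132 MN·m/kg

Screen on constraints: σ_y ≥ 52.5 MPa. Survivors: candidate G, candidate F, candidate J, candidate A, candidate W.
Per-candidate index values:
  candidate F: M = 132 MN·m/kg
  candidate W: M = 27.8 MN·m/kg
  candidate A: M = 25.7 MN·m/kg
  candidate J: M = 25.6 MN·m/kg
  candidate G: M = 24.0 MN·m/kg
Candidate F ranks first.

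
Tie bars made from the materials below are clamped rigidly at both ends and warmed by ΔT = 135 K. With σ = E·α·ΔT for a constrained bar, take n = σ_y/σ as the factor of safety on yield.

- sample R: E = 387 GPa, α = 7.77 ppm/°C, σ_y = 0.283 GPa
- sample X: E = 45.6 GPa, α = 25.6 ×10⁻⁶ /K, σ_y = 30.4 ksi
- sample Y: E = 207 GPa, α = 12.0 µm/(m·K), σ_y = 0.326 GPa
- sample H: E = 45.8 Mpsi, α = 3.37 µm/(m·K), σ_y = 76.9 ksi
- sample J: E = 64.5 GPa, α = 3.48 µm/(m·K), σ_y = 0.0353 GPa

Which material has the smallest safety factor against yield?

With everything in SI (GPa, ×10⁻⁶/K, MPa):
  sample R: E = 387.0, α = 7.77, σ_y = 283.0 → σ = 406 MPa, n = 0.697
  sample X: E = 45.60, α = 25.6, σ_y = 209.6 → σ = 158 MPa, n = 1.33
  sample Y: E = 207.0, α = 12.0, σ_y = 326.0 → σ = 335 MPa, n = 0.972
  sample H: E = 315.8, α = 3.37, σ_y = 530.2 → σ = 144 MPa, n = 3.69
  sample J: E = 64.50, α = 3.48, σ_y = 35.30 → σ = 30.3 MPa, n = 1.16
The minimum is sample R at n = 0.697.

sample R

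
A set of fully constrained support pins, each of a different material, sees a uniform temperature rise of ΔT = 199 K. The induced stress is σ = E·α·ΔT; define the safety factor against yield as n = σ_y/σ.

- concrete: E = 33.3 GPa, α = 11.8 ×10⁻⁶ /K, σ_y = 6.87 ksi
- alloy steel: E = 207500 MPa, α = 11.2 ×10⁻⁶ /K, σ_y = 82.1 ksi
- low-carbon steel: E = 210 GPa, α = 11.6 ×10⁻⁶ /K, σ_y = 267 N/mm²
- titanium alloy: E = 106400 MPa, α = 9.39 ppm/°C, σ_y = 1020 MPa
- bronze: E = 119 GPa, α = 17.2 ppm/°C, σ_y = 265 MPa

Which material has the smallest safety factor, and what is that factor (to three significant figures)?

With everything in SI (GPa, ×10⁻⁶/K, MPa):
  concrete: E = 33.30, α = 11.8, σ_y = 47.37 → σ = 78.2 MPa, n = 0.606
  alloy steel: E = 207.5, α = 11.2, σ_y = 566.1 → σ = 462 MPa, n = 1.22
  low-carbon steel: E = 210.0, α = 11.6, σ_y = 267.0 → σ = 485 MPa, n = 0.551
  titanium alloy: E = 106.4, α = 9.39, σ_y = 1020 → σ = 199 MPa, n = 5.13
  bronze: E = 119.0, α = 17.2, σ_y = 265.0 → σ = 407 MPa, n = 0.651
Low-carbon steel has the lowest safety factor, n = 0.551.

low-carbon steel, n = 0.551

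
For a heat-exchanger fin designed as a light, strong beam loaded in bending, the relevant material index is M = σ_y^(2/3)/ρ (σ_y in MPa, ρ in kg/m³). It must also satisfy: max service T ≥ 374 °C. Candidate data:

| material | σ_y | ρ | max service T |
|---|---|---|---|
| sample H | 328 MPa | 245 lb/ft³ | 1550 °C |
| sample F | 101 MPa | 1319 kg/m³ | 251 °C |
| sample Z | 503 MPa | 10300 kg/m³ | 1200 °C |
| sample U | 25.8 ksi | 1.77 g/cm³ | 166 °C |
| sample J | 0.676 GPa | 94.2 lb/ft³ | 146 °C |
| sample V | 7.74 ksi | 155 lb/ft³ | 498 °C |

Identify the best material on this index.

Screen on constraints: max service T ≥ 374 °C. Survivors: sample H, sample Z, sample V.
Normalizing units and computing the index:
  sample H: σ_y = 328.0 MPa, ρ = 3925 kg/m³
  sample Z: σ_y = 503.0 MPa, ρ = 10300 kg/m³
  sample V: σ_y = 53.37 MPa, ρ = 2483 kg/m³
  sample H: M = 12.1×10⁻³
  sample Z: M = 6.14×10⁻³
  sample V: M = 5.71×10⁻³
The maximum is for sample H.

sample H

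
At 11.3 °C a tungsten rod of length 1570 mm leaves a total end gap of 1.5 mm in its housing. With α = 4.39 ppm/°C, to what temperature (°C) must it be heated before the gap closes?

229 °C

α·L₀·ΔT = 1.5 mm ⇒ ΔT = 1.5 / (4.39×10⁻⁶ × 1570.0) = 217.6 K.
T = 11.3 + 217.6 = 228.9 °C.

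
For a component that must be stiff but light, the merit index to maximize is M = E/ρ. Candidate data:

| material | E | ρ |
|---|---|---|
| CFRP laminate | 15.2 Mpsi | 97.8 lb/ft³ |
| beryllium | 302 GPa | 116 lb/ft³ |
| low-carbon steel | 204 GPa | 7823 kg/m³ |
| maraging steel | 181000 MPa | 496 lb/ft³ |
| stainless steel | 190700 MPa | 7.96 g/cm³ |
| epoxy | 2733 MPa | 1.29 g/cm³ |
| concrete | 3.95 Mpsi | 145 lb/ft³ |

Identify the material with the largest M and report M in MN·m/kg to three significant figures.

beryllium, M = 163 MN·m/kg

Putting every candidate on a common basis:
  CFRP laminate: E = 104.8 GPa, ρ = 1567 kg/m³
  beryllium: E = 302.0 GPa, ρ = 1858 kg/m³
  low-carbon steel: E = 204.0 GPa, ρ = 7823 kg/m³
  maraging steel: E = 181.0 GPa, ρ = 7945 kg/m³
  stainless steel: E = 190.7 GPa, ρ = 7960 kg/m³
  epoxy: E = 2.733 GPa, ρ = 1290 kg/m³
  concrete: E = 27.23 GPa, ρ = 2323 kg/m³
  beryllium: M = 163 MN·m/kg
  CFRP laminate: M = 66.9 MN·m/kg
  low-carbon steel: M = 26.1 MN·m/kg
  stainless steel: M = 24.0 MN·m/kg
  maraging steel: M = 22.8 MN·m/kg
  concrete: M = 11.7 MN·m/kg
  epoxy: M = 2.12 MN·m/kg
Beryllium has the largest M.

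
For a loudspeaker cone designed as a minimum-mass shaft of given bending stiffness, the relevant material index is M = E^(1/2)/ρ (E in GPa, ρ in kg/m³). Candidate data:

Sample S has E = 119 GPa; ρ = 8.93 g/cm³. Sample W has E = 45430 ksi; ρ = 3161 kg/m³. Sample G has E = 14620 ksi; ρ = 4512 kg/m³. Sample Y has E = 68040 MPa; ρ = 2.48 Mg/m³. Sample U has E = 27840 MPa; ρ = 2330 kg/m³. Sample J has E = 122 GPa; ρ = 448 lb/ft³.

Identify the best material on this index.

Normalizing units and computing the index:
  sample S: E = 119.0 GPa, ρ = 8930 kg/m³
  sample W: E = 313.2 GPa, ρ = 3161 kg/m³
  sample G: E = 100.8 GPa, ρ = 4512 kg/m³
  sample Y: E = 68.04 GPa, ρ = 2480 kg/m³
  sample U: E = 27.84 GPa, ρ = 2330 kg/m³
  sample J: E = 122.0 GPa, ρ = 7176 kg/m³
  sample W: M = 5.60×10⁻³
  sample Y: M = 3.33×10⁻³
  sample U: M = 2.26×10⁻³
  sample G: M = 2.23×10⁻³
  sample J: M = 1.54×10⁻³
  sample S: M = 1.22×10⁻³
Sample W ranks first.

sample W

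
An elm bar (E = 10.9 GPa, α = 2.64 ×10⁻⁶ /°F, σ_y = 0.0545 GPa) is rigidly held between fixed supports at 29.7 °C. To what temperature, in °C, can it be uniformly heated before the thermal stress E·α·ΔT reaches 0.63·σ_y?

693 °C

α = 2.64×10⁻⁶/°F × 9/5 = 4.75×10⁻⁶/K.
σ_y = 0.0545 GPa = 54.50 MPa.
E·α·ΔT = 34.34 MPa ⇒ ΔT = 34.34 / (10.90×10³ × 4.75×10⁻⁶) = 662.9 K.
T = 29.7 + 662.9 = 692.6 °C.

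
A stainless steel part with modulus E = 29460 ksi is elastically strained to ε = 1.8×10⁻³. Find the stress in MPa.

366 MPa

E = 29460 ksi = 203.1 GPa.
σ = E·ε = 203100 MPa × 1.8×10⁻³ = 366 MPa.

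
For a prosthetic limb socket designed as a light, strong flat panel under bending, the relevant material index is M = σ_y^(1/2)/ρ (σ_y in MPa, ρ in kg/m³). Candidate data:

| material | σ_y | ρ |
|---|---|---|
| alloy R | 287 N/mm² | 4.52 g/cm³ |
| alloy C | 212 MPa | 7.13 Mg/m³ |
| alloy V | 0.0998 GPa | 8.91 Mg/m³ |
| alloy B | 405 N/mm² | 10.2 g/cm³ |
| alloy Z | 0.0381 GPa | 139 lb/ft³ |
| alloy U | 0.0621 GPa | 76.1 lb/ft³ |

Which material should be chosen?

Normalizing units and computing the index:
  alloy R: σ_y = 287.0 MPa, ρ = 4520 kg/m³
  alloy C: σ_y = 212.0 MPa, ρ = 7130 kg/m³
  alloy V: σ_y = 99.80 MPa, ρ = 8910 kg/m³
  alloy B: σ_y = 405.0 MPa, ρ = 10200 kg/m³
  alloy Z: σ_y = 38.10 MPa, ρ = 2227 kg/m³
  alloy U: σ_y = 62.10 MPa, ρ = 1219 kg/m³
  alloy U: M = 6.46×10⁻³
  alloy R: M = 3.75×10⁻³
  alloy Z: M = 2.77×10⁻³
  alloy C: M = 2.04×10⁻³
  alloy B: M = 1.97×10⁻³
  alloy V: M = 1.12×10⁻³
Highest index: alloy U.

alloy U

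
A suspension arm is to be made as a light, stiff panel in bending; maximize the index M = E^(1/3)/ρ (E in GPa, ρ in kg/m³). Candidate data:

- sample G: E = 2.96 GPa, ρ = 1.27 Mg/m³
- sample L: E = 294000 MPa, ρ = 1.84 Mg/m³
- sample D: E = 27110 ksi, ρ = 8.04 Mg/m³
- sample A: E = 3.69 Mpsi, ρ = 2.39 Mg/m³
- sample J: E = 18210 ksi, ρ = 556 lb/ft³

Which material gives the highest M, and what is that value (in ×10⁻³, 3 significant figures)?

In SI units:
  sample G: E = 2.960 GPa, ρ = 1270 kg/m³
  sample L: E = 294.0 GPa, ρ = 1840 kg/m³
  sample D: E = 186.9 GPa, ρ = 8040 kg/m³
  sample A: E = 25.44 GPa, ρ = 2390 kg/m³
  sample J: E = 125.6 GPa, ρ = 8906 kg/m³
  sample L: M = 3.61×10⁻³
  sample A: M = 1.23×10⁻³
  sample G: M = 1.13×10⁻³
  sample D: M = 0.711×10⁻³
  sample J: M = 0.562×10⁻³
Sample L ranks first.

sample L, M = 3.61×10⁻³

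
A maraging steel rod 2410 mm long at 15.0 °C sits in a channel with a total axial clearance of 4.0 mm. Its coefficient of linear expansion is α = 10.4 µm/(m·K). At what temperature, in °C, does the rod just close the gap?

175 °C

α·L₀·ΔT = 4.0 mm ⇒ ΔT = 4.0 / (10.4×10⁻⁶ × 2410.0) = 159.6 K.
T = 15.0 + 159.6 = 174.6 °C.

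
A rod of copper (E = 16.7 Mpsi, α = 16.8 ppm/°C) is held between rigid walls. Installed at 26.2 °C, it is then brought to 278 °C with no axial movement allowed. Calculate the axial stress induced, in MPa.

E = 16.7 Mpsi = 115.1 GPa.
ΔT = 251.8 K. Constrained thermal stress σ = E·α·ΔT = 115.1×10³ MPa × 16.8×10⁻⁶ × 251.8 = 487 MPa (compressive).

487 MPa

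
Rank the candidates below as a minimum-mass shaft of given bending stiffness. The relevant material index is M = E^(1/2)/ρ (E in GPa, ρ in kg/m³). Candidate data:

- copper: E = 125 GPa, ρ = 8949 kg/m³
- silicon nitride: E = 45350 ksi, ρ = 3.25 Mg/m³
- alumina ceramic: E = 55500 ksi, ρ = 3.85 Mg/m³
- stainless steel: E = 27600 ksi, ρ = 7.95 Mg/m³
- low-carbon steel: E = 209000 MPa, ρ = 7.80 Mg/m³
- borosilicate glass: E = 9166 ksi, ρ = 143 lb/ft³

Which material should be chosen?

silicon nitride

Normalizing units and computing the index:
  copper: E = 125.0 GPa, ρ = 8949 kg/m³
  silicon nitride: E = 312.7 GPa, ρ = 3250 kg/m³
  alumina ceramic: E = 382.7 GPa, ρ = 3850 kg/m³
  stainless steel: E = 190.3 GPa, ρ = 7950 kg/m³
  low-carbon steel: E = 209.0 GPa, ρ = 7800 kg/m³
  borosilicate glass: E = 63.20 GPa, ρ = 2291 kg/m³
  silicon nitride: M = 5.44×10⁻³
  alumina ceramic: M = 5.08×10⁻³
  borosilicate glass: M = 3.47×10⁻³
  low-carbon steel: M = 1.85×10⁻³
  stainless steel: M = 1.74×10⁻³
  copper: M = 1.25×10⁻³
The maximum is for silicon nitride.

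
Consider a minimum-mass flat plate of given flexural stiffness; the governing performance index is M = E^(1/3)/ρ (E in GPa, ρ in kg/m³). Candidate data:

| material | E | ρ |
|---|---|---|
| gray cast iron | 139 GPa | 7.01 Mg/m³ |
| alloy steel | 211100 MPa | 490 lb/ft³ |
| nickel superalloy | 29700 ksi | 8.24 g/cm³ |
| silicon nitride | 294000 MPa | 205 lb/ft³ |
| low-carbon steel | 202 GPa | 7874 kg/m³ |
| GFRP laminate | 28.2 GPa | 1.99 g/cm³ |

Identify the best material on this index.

silicon nitride

After converting to SI:
  gray cast iron: E = 139.0 GPa, ρ = 7010 kg/m³
  alloy steel: E = 211.1 GPa, ρ = 7849 kg/m³
  nickel superalloy: E = 204.8 GPa, ρ = 8240 kg/m³
  silicon nitride: E = 294.0 GPa, ρ = 3284 kg/m³
  low-carbon steel: E = 202.0 GPa, ρ = 7874 kg/m³
  GFRP laminate: E = 28.20 GPa, ρ = 1990 kg/m³
  silicon nitride: M = 2.02×10⁻³
  GFRP laminate: M = 1.53×10⁻³
  alloy steel: M = 0.759×10⁻³
  low-carbon steel: M = 0.745×10⁻³
  gray cast iron: M = 0.739×10⁻³
  nickel superalloy: M = 0.715×10⁻³
The maximum is for silicon nitride.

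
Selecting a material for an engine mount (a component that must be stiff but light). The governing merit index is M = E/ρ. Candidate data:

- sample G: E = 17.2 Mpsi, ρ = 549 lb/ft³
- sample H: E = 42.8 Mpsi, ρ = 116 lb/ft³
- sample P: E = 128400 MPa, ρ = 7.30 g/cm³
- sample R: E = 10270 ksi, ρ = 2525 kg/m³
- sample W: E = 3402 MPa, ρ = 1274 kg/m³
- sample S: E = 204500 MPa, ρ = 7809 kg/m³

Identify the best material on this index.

Convert each candidate to consistent units, then evaluate M:
  sample G: E = 118.6 GPa, ρ = 8794 kg/m³
  sample H: E = 295.1 GPa, ρ = 1858 kg/m³
  sample P: E = 128.4 GPa, ρ = 7300 kg/m³
  sample R: E = 70.81 GPa, ρ = 2525 kg/m³
  sample W: E = 3.402 GPa, ρ = 1274 kg/m³
  sample S: E = 204.5 GPa, ρ = 7809 kg/m³
  sample H: M = 159 MN·m/kg
  sample R: M = 28.0 MN·m/kg
  sample S: M = 26.2 MN·m/kg
  sample P: M = 17.6 MN·m/kg
  sample G: M = 13.5 MN·m/kg
  sample W: M = 2.67 MN·m/kg
The maximum is for sample H.

sample H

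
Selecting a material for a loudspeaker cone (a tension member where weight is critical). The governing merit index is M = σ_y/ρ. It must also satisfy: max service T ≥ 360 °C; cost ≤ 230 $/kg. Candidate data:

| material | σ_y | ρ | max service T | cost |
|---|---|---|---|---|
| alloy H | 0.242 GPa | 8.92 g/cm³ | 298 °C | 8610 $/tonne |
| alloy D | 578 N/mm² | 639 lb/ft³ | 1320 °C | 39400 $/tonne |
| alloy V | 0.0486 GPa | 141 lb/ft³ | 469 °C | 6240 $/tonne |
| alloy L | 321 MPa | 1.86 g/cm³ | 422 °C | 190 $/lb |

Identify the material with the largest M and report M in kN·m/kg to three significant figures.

alloy D, M = 56.5 kN·m/kg

Screen on constraints: max service T ≥ 360 °C; cost ≤ 230 $/kg. Survivors: alloy D, alloy V.
Normalizing units and computing the index:
  alloy D: σ_y = 578.0 MPa, ρ = 10240 kg/m³
  alloy V: σ_y = 48.60 MPa, ρ = 2259 kg/m³
  alloy D: M = 56.5 kN·m/kg
  alloy V: M = 21.5 kN·m/kg
The maximum is for alloy D.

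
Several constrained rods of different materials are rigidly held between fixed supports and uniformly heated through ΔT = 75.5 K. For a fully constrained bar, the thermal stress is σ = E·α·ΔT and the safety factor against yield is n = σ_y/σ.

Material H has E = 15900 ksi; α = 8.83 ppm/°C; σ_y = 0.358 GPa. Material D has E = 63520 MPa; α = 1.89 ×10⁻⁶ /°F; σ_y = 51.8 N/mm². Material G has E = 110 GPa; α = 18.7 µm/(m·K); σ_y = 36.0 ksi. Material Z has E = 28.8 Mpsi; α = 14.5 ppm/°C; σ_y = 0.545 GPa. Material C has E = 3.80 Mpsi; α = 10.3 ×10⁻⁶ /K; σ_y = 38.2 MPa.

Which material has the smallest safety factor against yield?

material G

Per material, after unit conversion:
  material H: E = 109.6, α = 8.83, σ_y = 358.0 → σ = 73.1 MPa, n = 4.90
  material D: E = 63.52, α = 3.40, σ_y = 51.80 → σ = 16.3 MPa, n = 3.17
  material G: E = 110.0, α = 18.7, σ_y = 248.2 → σ = 155 MPa, n = 1.60
  material Z: E = 198.6, α = 14.5, σ_y = 545.0 → σ = 217 MPa, n = 2.51
  material C: E = 26.20, α = 10.3, σ_y = 38.20 → σ = 20.4 MPa, n = 1.87
Material G has the lowest safety factor, n = 1.60.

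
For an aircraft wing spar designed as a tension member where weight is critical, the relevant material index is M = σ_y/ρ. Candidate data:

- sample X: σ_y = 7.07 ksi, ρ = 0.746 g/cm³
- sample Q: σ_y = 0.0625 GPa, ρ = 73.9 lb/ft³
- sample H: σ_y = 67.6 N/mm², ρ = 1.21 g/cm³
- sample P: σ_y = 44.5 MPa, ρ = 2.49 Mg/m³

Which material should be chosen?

sample X

Normalizing units and computing the index:
  sample X: σ_y = 48.75 MPa, ρ = 746.0 kg/m³
  sample Q: σ_y = 62.50 MPa, ρ = 1184 kg/m³
  sample H: σ_y = 67.60 MPa, ρ = 1210 kg/m³
  sample P: σ_y = 44.50 MPa, ρ = 2490 kg/m³
  sample X: M = 65.3 kN·m/kg
  sample H: M = 55.9 kN·m/kg
  sample Q: M = 52.8 kN·m/kg
  sample P: M = 17.9 kN·m/kg
Sample X ranks first.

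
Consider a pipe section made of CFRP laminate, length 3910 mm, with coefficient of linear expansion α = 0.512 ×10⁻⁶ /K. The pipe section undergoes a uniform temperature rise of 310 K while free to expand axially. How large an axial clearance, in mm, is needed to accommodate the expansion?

0.621 mm

ΔL = α·L₀·ΔT = 0.512×10⁻⁶ × 3910 mm × 310.0 K = 0.621 mm.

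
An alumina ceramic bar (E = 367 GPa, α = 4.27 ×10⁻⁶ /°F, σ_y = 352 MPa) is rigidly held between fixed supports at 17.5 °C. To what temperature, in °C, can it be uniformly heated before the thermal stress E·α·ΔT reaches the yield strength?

142 °C

α = 4.27×10⁻⁶/°F × 9/5 = 7.69×10⁻⁶/K.
E·α·ΔT = 352.0 MPa ⇒ ΔT = 352.0 / (367.0×10³ × 7.69×10⁻⁶) = 124.8 K.
T = 17.5 + 124.8 = 142.3 °C.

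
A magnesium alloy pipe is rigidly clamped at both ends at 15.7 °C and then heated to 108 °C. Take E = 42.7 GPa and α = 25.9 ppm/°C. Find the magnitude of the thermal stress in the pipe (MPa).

102 MPa

ΔT = 92.30 K. Constrained thermal stress σ = E·α·ΔT = 42.70×10³ MPa × 25.9×10⁻⁶ × 92.30 = 102 MPa (compressive).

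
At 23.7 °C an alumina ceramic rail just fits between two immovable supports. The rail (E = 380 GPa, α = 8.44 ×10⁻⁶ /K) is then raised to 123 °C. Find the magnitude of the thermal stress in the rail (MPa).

ΔT = 99.30 K. Constrained thermal stress σ = E·α·ΔT = 380.0×10³ MPa × 8.44×10⁻⁶ × 99.30 = 318 MPa (compressive).

318 MPa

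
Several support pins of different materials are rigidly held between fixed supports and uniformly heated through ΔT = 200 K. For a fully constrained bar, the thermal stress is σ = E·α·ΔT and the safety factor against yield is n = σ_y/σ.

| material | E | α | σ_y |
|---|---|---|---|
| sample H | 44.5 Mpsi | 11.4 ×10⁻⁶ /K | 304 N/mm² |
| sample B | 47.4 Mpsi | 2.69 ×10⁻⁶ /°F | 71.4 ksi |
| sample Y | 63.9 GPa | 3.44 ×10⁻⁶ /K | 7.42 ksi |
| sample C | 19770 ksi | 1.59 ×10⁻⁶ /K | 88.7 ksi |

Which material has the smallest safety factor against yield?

Per material, after unit conversion:
  sample H: E = 306.8, α = 11.4, σ_y = 304.0 → σ = 700 MPa, n = 0.435
  sample B: E = 326.8, α = 4.84, σ_y = 492.3 → σ = 316 MPa, n = 1.56
  sample Y: E = 63.90, α = 3.44, σ_y = 51.16 → σ = 44.0 MPa, n = 1.16
  sample C: E = 136.3, α = 1.59, σ_y = 611.6 → σ = 43.3 MPa, n = 14.1
The minimum is sample H at n = 0.435.

sample H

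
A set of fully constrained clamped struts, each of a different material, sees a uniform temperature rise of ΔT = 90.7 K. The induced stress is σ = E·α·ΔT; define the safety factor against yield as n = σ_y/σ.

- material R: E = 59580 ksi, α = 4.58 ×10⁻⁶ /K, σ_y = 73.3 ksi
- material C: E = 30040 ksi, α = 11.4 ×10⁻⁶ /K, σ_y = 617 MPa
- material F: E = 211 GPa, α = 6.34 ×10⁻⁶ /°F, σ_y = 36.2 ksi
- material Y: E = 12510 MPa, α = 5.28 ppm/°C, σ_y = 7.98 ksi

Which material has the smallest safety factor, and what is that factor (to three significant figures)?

Per material, after unit conversion:
  material R: E = 410.8, α = 4.58, σ_y = 505.4 → σ = 171 MPa, n = 2.96
  material C: E = 207.1, α = 11.4, σ_y = 617.0 → σ = 214 MPa, n = 2.88
  material F: E = 211.0, α = 11.4, σ_y = 249.6 → σ = 218 MPa, n = 1.14
  material Y: E = 12.51, α = 5.28, σ_y = 55.02 → σ = 5.99 MPa, n = 9.18
The minimum is material F at n = 1.14.

material F, n = 1.14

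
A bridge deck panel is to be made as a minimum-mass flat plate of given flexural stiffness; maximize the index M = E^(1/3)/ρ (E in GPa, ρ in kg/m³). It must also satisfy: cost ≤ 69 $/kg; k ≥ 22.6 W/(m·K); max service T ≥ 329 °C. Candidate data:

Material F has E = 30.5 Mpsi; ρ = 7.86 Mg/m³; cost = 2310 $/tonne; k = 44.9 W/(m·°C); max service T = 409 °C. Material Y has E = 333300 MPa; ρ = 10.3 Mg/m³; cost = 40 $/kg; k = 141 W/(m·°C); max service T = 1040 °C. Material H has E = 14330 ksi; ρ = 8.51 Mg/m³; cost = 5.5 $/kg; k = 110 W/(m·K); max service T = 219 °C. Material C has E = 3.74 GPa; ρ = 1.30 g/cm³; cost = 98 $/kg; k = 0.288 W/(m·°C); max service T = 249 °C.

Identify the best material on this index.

material F

Screen on constraints: cost ≤ 69 $/kg; k ≥ 22.6 W/(m·K); max service T ≥ 329 °C. Survivors: material F, material Y.
In SI units:
  material F: E = 210.3 GPa, ρ = 7860 kg/m³
  material Y: E = 333.3 GPa, ρ = 10300 kg/m³
  material F: M = 0.757×10⁻³
  material Y: M = 0.673×10⁻³
The maximum is for material F.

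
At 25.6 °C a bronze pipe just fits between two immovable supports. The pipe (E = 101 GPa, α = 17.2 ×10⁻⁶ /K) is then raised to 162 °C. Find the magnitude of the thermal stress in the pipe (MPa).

ΔT = 136.4 K. Constrained thermal stress σ = E·α·ΔT = 101.0×10³ MPa × 17.2×10⁻⁶ × 136.4 = 237 MPa (compressive).

237 MPa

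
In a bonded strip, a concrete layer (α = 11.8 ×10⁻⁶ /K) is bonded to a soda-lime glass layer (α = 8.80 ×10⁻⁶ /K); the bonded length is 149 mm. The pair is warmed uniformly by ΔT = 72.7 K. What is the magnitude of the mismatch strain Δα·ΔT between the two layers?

Δα = |11.8 − 8.80|×10⁻⁶/K = 3.00×10⁻⁶/K.
Mismatch strain = Δα·ΔT = 3.00×10⁻⁶ × 72.7 = 2.18×10⁻⁴.

2.18×10⁻⁴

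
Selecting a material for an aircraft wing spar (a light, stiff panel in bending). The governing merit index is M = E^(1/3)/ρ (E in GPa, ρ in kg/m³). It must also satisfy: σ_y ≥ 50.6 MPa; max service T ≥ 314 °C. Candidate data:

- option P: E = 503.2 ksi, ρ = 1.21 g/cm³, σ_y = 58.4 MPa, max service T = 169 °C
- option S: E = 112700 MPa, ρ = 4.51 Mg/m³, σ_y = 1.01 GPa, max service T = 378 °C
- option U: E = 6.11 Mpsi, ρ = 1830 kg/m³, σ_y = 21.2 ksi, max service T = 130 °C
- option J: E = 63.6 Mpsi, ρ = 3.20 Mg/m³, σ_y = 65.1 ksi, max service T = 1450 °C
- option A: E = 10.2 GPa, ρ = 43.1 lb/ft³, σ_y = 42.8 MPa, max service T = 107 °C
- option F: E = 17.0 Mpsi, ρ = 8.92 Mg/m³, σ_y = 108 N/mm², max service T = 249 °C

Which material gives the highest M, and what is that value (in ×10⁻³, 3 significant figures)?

option J, M = 2.37×10⁻³

Screen on constraints: σ_y ≥ 50.6 MPa; max service T ≥ 314 °C. Survivors: option S, option J.
In SI units:
  option S: E = 112.7 GPa, ρ = 4510 kg/m³
  option J: E = 438.5 GPa, ρ = 3200 kg/m³
  option J: M = 2.37×10⁻³
  option S: M = 1.07×10⁻³
Option J ranks first.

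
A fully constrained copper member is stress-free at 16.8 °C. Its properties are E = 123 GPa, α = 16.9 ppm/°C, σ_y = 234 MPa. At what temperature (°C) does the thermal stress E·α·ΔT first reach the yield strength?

E·α·ΔT = 234.0 MPa ⇒ ΔT = 234.0 / (123.0×10³ × 16.9×10⁻⁶) = 112.6 K.
T = 16.8 + 112.6 = 129.4 °C.

129 °C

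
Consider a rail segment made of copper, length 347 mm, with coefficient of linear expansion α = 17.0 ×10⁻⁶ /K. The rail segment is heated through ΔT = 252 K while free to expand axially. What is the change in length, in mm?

1.49 mm

ΔL = α·L₀·ΔT = 17.0×10⁻⁶ × 347 mm × 252.0 K = 1.49 mm.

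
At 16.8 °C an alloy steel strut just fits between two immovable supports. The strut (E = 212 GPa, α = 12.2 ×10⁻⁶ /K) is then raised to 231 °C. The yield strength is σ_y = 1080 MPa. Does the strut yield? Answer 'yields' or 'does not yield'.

does not yield

ΔT = 214.2 K. Constrained thermal stress σ = E·α·ΔT = 212.0×10³ MPa × 12.2×10⁻⁶ × 214.2 = 554 MPa (compressive).
Compare to σ_y = 1080 MPa: σ < σ_y, so it does not yield.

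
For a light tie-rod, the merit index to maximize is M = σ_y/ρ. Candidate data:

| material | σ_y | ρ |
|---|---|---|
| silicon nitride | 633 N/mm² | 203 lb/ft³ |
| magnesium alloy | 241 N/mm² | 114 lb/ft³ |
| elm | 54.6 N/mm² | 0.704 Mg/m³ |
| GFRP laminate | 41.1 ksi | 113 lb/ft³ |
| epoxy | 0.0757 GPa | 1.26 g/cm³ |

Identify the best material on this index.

silicon nitride

After converting to SI:
  silicon nitride: σ_y = 633.0 MPa, ρ = 3252 kg/m³
  magnesium alloy: σ_y = 241.0 MPa, ρ = 1826 kg/m³
  elm: σ_y = 54.60 MPa, ρ = 704.0 kg/m³
  GFRP laminate: σ_y = 283.4 MPa, ρ = 1810 kg/m³
  epoxy: σ_y = 75.70 MPa, ρ = 1260 kg/m³
  silicon nitride: M = 195 kN·m/kg
  GFRP laminate: M = 157 kN·m/kg
  magnesium alloy: M = 132 kN·m/kg
  elm: M = 77.6 kN·m/kg
  epoxy: M = 60.1 kN·m/kg
The maximum is for silicon nitride.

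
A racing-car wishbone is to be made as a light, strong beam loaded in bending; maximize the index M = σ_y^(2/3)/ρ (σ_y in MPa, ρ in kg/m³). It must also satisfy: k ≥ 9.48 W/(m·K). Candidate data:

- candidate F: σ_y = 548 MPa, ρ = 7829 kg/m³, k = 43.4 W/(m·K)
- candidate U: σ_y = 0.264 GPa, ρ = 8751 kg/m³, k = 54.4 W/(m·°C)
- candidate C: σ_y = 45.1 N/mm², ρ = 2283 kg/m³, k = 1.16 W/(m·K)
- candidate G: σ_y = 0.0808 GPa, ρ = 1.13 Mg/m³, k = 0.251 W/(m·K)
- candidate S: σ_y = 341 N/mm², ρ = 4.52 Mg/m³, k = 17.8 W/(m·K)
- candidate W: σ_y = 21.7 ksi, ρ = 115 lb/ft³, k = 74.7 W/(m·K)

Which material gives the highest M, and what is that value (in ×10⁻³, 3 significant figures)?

Screen on constraints: k ≥ 9.48 W/(m·K). Survivors: candidate F, candidate U, candidate S, candidate W.
Putting every candidate on a common basis:
  candidate F: σ_y = 548.0 MPa, ρ = 7829 kg/m³
  candidate U: σ_y = 264.0 MPa, ρ = 8751 kg/m³
  candidate S: σ_y = 341.0 MPa, ρ = 4520 kg/m³
  candidate W: σ_y = 149.6 MPa, ρ = 1842 kg/m³
  candidate W: M = 15.3×10⁻³
  candidate S: M = 10.8×10⁻³
  candidate F: M = 8.55×10⁻³
  candidate U: M = 4.70×10⁻³
Candidate W ranks first.

candidate W, M = 15.3×10⁻³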